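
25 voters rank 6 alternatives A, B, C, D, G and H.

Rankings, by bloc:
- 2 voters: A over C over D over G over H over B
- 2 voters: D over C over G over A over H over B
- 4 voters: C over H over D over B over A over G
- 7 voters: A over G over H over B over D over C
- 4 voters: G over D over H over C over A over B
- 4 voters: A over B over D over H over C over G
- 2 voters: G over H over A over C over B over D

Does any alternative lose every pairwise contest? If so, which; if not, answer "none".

none

Pairwise majorities:
A vs B: 21 to 4, A.
A vs C: A, 15–10.
A vs D: A, 15–10.
A vs G: A, 17–8.
A vs H: A preferred on 2+2+7+4 = 15 ballots; A wins 15–10.
B vs C: B is ranked higher on 7+4 = 11 ballots, C on 14. C wins 14–11.
B vs D: B wins 13–12.
B vs G: G wins 17–8.
B vs H: H, 21–4.
C vs D: 8 to 17, D.
C vs G: C preferred on 2+2+4+4 = 12 ballots; G wins 13–12.
C vs H: H wins 17–8.
D vs G: 12 to 13, G.
D vs H: D preferred on 2+2+4+4 = 12 ballots; H wins 13–12.
G vs H: 2+2+7+4+2 = 17 for G, 8 for H — G by 17–8.
Every alternative wins at least one matchup (A beats B; B beats D; C beats B; D beats C; G beats B; H beats B), so there is no Condorcet loser.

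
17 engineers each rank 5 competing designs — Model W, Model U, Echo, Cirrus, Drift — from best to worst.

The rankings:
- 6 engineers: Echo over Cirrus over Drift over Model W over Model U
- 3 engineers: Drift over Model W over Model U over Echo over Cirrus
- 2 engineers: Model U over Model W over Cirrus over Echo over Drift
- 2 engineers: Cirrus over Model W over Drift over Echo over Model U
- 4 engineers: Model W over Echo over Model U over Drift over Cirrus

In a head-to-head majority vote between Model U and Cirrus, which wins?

Model U

Ballots ranking Model U above Cirrus: 3 + 2 + 4 = 9.
Ballots ranking Cirrus above Model U: 17 − 9 = 8.
Model U wins the head-to-head 9–8.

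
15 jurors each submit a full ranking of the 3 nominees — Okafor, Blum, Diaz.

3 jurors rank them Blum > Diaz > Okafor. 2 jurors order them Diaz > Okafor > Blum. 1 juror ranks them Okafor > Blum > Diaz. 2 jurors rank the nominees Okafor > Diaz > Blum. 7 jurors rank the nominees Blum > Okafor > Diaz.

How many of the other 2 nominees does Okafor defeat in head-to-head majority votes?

1

Okafor against each rival (15 jurors):
Okafor vs Blum: 2+1+2 = 5 for Okafor, 10 for Blum — Blum by 10–5.
Okafor vs Diaz: Okafor wins 10–5.
Okafor beats Diaz; loses to Blum — 1 pairwise win.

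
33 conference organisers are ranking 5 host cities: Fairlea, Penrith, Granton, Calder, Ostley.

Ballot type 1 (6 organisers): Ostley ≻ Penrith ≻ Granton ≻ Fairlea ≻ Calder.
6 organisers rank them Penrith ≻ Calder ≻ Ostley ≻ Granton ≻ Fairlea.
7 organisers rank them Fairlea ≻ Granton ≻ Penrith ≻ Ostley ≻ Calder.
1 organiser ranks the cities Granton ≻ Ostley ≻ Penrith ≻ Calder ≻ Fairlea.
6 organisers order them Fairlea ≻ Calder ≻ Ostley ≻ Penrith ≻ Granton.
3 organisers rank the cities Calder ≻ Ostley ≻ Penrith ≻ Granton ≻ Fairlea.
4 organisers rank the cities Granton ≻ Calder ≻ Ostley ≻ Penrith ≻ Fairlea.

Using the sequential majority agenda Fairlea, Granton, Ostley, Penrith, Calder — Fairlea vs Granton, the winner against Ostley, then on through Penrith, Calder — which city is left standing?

Round 1: Fairlea vs Granton — 13–20, Granton advances.
Round 2: Granton vs Ostley — 12–21, Ostley advances.
Round 3: Ostley vs Penrith — 20–13, Ostley advances.
Round 4: Ostley vs Calder — 14–19, Calder advances.
The agenda winner is Calder.

Calder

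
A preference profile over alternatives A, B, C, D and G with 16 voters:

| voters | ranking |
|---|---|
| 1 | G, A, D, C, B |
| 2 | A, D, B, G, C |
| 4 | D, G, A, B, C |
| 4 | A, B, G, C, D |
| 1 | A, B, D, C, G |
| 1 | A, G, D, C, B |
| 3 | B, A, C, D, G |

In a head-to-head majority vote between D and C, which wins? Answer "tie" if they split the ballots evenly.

D

Ballots ranking D above C: 1 + 2 + 4 + 1 + 1 = 9.
Ballots ranking C above D: 16 − 9 = 7.
D wins the head-to-head 9–7.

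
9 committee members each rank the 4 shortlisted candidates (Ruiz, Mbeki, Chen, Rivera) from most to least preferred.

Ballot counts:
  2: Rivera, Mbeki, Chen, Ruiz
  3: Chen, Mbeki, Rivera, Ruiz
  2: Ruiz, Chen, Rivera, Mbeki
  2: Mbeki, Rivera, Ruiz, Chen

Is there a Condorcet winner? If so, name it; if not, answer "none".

Head-to-head results (9 committee members):
Ruiz vs Mbeki: 2 to 7, Mbeki.
Ruiz vs Chen: Chen, 5–4.
Ruiz–Rivera: Rivera 7–2.
Mbeki vs Chen: 2+2 = 4 for Mbeki, 5 for Chen — Chen by 5–4.
Mbeki vs Rivera: Mbeki is ranked higher on 3+2 = 5 ballots, Rivera on 4. Mbeki wins 5–4.
Chen vs Rivera: 3+2 = 5 for Chen, 4 for Rivera — Chen by 5–4.
Chen wins every pairwise contest, so Chen is the Condorcet winner.

Chen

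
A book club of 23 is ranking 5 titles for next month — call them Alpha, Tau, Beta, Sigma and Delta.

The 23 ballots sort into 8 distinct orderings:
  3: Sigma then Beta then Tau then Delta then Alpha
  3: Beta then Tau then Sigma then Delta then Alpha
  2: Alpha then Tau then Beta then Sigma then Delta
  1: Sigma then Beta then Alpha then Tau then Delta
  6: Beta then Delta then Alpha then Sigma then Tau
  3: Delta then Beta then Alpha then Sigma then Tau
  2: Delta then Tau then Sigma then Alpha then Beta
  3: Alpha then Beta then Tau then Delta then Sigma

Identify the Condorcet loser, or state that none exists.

none

Head-to-head results (23 members):
Alpha vs Tau: Alpha, 15–8.
Alpha–Beta: Beta 16–7.
Alpha vs Sigma: 2+6+3+3 = 14 for Alpha, 9 for Sigma — Alpha by 14–9.
Alpha–Delta: Delta 17–6.
Tau vs Beta: Beta, 19–4.
Tau–Sigma: Sigma 13–10.
Tau vs Delta: 3+3+2+1+3 = 12 for Tau, 11 for Delta — Tau by 12–11.
Beta vs Sigma: Beta wins 17–6.
Beta vs Delta: Beta preferred on 3+3+2+1+6+3 = 18 ballots; Beta wins 18–5.
Sigma vs Delta: Delta wins 14–9.
No book is winless: Alpha beats Tau; Tau beats Delta; Beta beats Alpha; Sigma beats Tau; Delta beats Alpha. There is no Condorcet loser.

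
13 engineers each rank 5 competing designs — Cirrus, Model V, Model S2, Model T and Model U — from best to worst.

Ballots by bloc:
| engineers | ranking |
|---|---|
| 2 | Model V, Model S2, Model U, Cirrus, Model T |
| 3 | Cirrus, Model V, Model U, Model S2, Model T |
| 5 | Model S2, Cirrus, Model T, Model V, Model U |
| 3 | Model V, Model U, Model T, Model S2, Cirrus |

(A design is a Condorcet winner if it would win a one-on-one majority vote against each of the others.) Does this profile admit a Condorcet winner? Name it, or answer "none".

none

Pairwise majorities:
Cirrus vs Model V: Cirrus, 8–5.
Cirrus–Model S2: Model S2 10–3.
Cirrus vs Model T: Cirrus wins 10–3.
Cirrus–Model U: Cirrus 8–5.
Model V vs Model S2: Model V, 8–5.
Model V–Model T: Model V 8–5.
Model V vs Model U: 2+3+5+3 = 13 for Model V, 0 for Model U — Model V by 13–0.
Model S2 vs Model T: 2+3+5 = 10 for Model S2, 3 for Model T — Model S2 by 10–3.
Model S2 vs Model U: Model S2, 7–6.
Model T vs Model U: Model T is ranked higher on 5 ballots, Model U on 8. Model U wins 8–5.
No design is unbeaten: Cirrus loses to Model S2; Model V loses to Cirrus; Model S2 loses to Model V; Model T loses to Cirrus; Model U loses to Cirrus. In particular Cirrus beats Model V beats Model S2 beats Cirrus is a majority cycle — no Condorcet winner exists.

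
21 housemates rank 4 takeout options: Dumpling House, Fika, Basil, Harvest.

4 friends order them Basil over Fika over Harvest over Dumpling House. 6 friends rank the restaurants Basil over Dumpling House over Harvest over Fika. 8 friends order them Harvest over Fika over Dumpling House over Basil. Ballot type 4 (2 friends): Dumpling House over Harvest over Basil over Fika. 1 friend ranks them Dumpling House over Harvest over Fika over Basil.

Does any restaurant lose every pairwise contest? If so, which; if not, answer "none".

none

Pairwise majorities:
Dumpling House vs Fika: Fika, 12–9.
Dumpling House vs Basil: Dumpling House is ranked higher on 8+2+1 = 11 ballots, Basil on 10. Dumpling House wins 11–10.
Dumpling House vs Harvest: Dumpling House is ranked higher on 6+2+1 = 9 ballots, Harvest on 12. Harvest wins 12–9.
Fika vs Basil: Basil, 12–9.
Fika vs Harvest: 4 to 17, Harvest.
Basil vs Harvest: Harvest wins 11–10.
Each restaurant has at least one pairwise win (Dumpling House beats Basil; Fika beats Dumpling House; Basil beats Fika; Harvest beats Dumpling House) — no Condorcet loser.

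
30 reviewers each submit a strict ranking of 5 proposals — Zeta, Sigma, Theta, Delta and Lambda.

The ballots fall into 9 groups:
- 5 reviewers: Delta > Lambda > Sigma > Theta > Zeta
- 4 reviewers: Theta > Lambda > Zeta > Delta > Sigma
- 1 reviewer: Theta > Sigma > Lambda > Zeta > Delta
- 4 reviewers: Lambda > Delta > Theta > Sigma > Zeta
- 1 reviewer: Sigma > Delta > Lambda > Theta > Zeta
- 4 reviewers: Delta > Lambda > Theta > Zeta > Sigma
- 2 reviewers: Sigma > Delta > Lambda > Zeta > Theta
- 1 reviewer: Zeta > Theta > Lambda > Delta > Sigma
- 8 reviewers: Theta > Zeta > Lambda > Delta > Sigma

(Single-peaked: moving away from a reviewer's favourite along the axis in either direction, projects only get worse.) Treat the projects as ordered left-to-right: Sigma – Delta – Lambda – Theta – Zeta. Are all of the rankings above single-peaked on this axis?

no

Axis positions: Sigma=1, Delta=2, Lambda=3, Theta=4, Zeta=5.
Group 1 (peak Delta at position 2): ranking walks positions 2-3-1-4-5, expanding outward from the peak — single-peaked.
Group 2 (peak Theta at position 4): ranking walks positions 4-3-5-2-1, expanding outward from the peak — single-peaked.
Group 3: ranking walks positions 4-1-3-5-2; Sigma is ranked above Lambda even though Lambda lies between Sigma and the peak Theta on the axis — preferences dip and rise again. Not single-peaked.
Group 4 (peak Lambda at position 3): ranking walks positions 3-2-4-1-5, expanding outward from the peak — single-peaked.
Group 5 (peak Sigma at position 1): ranking walks positions 1-2-3-4-5, expanding outward from the peak — single-peaked.
Group 6 (peak Delta at position 2): ranking walks positions 2-3-4-5-1, expanding outward from the peak — single-peaked.
Group 7: ranking walks positions 1-2-3-5-4; Zeta is ranked above Theta even though Theta lies between Zeta and the peak Sigma on the axis — preferences dip and rise again. Not single-peaked.
Group 8 (peak Zeta at position 5): ranking walks positions 5-4-3-2-1, expanding outward from the peak — single-peaked.
Group 9 (peak Theta at position 4): ranking walks positions 4-5-3-2-1, expanding outward from the peak — single-peaked.
Group 3 violates single-peakedness, so the profile is not single-peaked on this axis.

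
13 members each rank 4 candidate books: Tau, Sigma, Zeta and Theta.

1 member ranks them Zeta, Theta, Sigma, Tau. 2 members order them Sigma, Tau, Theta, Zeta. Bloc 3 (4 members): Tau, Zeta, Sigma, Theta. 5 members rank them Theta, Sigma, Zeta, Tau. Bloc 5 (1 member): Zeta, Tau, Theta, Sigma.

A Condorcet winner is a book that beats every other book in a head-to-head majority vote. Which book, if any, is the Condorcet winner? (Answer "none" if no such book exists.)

Pairwise majorities:
Tau vs Sigma: Tau is ranked higher on 4+1 = 5 ballots, Sigma on 8. Sigma wins 8–5.
Tau vs Zeta: 2+4 = 6 for Tau, 7 for Zeta — Zeta by 7–6.
Tau vs Theta: Tau is ranked higher on 2+4+1 = 7 ballots, Theta on 6. Tau wins 7–6.
Sigma vs Zeta: 2+5 = 7 for Sigma, 6 for Zeta — Sigma by 7–6.
Sigma vs Theta: 6 to 7, Theta.
Zeta vs Theta: Zeta preferred on 1+4+1 = 6 ballots; Theta wins 7–6.
No book is unbeaten: Tau loses to Sigma; Sigma loses to Theta; Zeta loses to Sigma; Theta loses to Tau. In particular Tau beats Theta beats Sigma beats Tau is a majority cycle — no Condorcet winner exists.

none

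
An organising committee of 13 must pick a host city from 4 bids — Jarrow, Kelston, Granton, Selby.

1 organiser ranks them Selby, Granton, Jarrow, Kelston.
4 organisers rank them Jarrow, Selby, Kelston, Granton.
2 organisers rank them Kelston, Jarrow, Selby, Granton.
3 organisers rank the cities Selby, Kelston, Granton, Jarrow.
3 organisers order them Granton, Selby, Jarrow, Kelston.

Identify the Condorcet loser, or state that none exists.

Pairwise majorities:
Jarrow vs Kelston: 8 to 5, Jarrow.
Jarrow vs Granton: Granton wins 7–6.
Jarrow vs Selby: Jarrow is ranked higher on 4+2 = 6 ballots, Selby on 7. Selby wins 7–6.
Kelston vs Granton: Kelston wins 9–4.
Kelston vs Selby: Selby, 11–2.
Granton vs Selby: Selby, 10–3.
Each city has at least one pairwise win (Jarrow beats Kelston; Kelston beats Granton; Granton beats Jarrow; Selby beats Jarrow) — no Condorcet loser.

none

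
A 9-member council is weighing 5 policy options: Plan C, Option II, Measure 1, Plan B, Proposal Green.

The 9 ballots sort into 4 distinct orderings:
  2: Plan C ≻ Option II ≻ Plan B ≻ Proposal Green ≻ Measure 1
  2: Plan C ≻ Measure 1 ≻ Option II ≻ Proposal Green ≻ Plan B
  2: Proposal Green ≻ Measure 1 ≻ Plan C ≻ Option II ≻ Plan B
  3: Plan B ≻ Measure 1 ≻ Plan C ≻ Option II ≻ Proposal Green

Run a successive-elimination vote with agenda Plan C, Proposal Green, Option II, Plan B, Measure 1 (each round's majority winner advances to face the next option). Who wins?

Measure 1

Round 1: Plan C vs Proposal Green — 7–2, Plan C advances.
Round 2: Plan C vs Option II — 9–0, Plan C advances.
Round 3: Plan C vs Plan B — 6–3, Plan C advances.
Round 4: Plan C vs Measure 1 — 4–5, Measure 1 advances.
The agenda winner is Measure 1.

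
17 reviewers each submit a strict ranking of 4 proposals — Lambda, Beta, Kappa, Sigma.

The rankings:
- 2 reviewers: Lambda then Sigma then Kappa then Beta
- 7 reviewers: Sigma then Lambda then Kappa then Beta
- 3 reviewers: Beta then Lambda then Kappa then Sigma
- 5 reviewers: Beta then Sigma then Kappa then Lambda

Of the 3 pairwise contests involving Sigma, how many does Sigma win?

3

Sigma against each rival (17 reviewers):
Sigma vs Lambda: 12 to 5, Sigma.
Sigma vs Beta: 9 to 8, Sigma.
Sigma vs Kappa: Sigma, 14–3.
Sigma beats Lambda, Beta, Kappa — 3 pairwise wins.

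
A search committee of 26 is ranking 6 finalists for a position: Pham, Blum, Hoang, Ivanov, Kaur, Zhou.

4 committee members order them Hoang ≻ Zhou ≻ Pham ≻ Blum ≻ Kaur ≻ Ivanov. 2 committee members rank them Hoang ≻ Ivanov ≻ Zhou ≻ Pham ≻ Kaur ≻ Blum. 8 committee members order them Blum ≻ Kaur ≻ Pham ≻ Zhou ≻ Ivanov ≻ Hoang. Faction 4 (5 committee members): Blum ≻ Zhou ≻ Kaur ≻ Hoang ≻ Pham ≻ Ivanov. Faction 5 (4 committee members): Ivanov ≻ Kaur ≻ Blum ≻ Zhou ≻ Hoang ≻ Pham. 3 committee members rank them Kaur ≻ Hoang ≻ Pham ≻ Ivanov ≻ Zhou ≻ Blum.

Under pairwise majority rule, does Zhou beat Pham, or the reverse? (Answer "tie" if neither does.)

Ballots ranking Zhou above Pham: 4 + 2 + 5 + 4 = 15.
Ballots ranking Pham above Zhou: 26 − 15 = 11.
Zhou wins the head-to-head 15–11.

Zhou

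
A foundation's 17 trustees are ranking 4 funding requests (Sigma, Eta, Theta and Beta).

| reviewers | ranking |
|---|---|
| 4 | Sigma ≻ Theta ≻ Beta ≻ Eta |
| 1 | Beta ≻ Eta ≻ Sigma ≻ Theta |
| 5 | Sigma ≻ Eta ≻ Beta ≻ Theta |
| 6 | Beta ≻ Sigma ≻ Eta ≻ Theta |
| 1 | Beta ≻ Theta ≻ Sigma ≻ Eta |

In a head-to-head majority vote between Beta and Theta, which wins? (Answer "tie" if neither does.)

Beta

Ballots ranking Beta above Theta: 1 + 5 + 6 + 1 = 13.
Ballots ranking Theta above Beta: 17 − 13 = 4.
Beta wins the head-to-head 13–4.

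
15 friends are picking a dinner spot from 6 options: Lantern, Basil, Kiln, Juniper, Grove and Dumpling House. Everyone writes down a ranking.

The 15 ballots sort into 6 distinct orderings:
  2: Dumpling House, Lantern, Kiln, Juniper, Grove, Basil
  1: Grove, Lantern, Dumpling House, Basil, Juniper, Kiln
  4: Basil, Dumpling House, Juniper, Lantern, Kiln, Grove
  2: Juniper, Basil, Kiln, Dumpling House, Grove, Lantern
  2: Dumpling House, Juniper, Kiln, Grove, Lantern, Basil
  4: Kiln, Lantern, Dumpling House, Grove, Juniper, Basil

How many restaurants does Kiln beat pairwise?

Kiln against each rival (15 friends):
Kiln–Lantern: Kiln 8–7.
Kiln vs Basil: 2+2+4 = 8 for Kiln, 7 for Basil — Kiln by 8–7.
Kiln vs Juniper: Kiln preferred on 2+4 = 6 ballots; Juniper wins 9–6.
Kiln vs Grove: Kiln, 14–1.
Kiln vs Dumpling House: 6 to 9, Dumpling House.
Kiln beats Lantern, Basil, Grove; loses to Juniper, Dumpling House — 3 pairwise wins.

3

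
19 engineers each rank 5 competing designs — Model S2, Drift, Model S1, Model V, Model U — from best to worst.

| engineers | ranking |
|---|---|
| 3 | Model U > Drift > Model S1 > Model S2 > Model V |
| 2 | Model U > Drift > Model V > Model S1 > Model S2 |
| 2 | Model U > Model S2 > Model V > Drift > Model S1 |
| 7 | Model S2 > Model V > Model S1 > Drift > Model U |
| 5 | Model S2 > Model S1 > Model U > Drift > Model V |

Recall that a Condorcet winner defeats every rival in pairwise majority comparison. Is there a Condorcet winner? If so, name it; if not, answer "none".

Model S2

Head-to-head results (19 engineers):
Model S2 vs Drift: Model S2 wins 14–5.
Model S2 vs Model S1: Model S2 wins 14–5.
Model S2 vs Model V: Model S2, 17–2.
Model S2 vs Model U: Model S2 wins 12–7.
Drift vs Model S1: Model S1, 12–7.
Drift–Model V: Drift 10–9.
Drift vs Model U: Model U, 12–7.
Model S1 vs Model V: Model V, 11–8.
Model S1 vs Model U: Model S1 wins 12–7.
Model V vs Model U: Model U, 12–7.
Model S2 wins every pairwise contest, so Model S2 is the Condorcet winner.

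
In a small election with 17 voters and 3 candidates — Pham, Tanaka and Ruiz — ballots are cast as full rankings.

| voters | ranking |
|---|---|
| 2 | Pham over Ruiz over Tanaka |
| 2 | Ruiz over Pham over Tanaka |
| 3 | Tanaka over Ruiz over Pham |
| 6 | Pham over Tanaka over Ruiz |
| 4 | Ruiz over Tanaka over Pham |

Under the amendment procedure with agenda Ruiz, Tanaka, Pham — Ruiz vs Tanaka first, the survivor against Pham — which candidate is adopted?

Pham

Round 1: Ruiz vs Tanaka — 8–9, Tanaka advances.
Round 2: Tanaka vs Pham — 7–10, Pham advances.
The agenda winner is Pham.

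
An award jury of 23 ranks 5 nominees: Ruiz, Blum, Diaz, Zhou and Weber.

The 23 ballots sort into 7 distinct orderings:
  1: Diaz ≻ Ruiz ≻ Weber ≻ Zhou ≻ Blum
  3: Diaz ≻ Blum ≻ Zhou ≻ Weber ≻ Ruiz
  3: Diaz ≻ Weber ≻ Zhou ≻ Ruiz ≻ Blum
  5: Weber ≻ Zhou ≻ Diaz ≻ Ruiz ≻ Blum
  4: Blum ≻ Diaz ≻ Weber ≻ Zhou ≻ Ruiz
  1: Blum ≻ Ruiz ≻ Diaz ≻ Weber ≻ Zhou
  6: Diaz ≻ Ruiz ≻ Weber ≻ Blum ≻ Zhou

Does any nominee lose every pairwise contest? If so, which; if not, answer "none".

none

Pairwise majorities:
Ruiz vs Blum: 15 to 8, Ruiz.
Ruiz vs Diaz: Ruiz is ranked higher on 1 ballot, Diaz on 22. Diaz wins 22–1.
Ruiz vs Zhou: 1+1+6 = 8 for Ruiz, 15 for Zhou — Zhou by 15–8.
Ruiz vs Weber: Weber wins 15–8.
Blum vs Diaz: Blum preferred on 4+1 = 5 ballots; Diaz wins 18–5.
Blum vs Zhou: 14 to 9, Blum.
Blum vs Weber: 3+4+1 = 8 for Blum, 15 for Weber — Weber by 15–8.
Diaz vs Zhou: Diaz wins 18–5.
Diaz–Weber: Diaz 18–5.
Zhou vs Weber: Zhou is ranked higher on 3 ballots, Weber on 20. Weber wins 20–3.
No nominee is winless: Ruiz beats Blum; Blum beats Zhou; Diaz beats Ruiz; Zhou beats Ruiz; Weber beats Ruiz. There is no Condorcet loser.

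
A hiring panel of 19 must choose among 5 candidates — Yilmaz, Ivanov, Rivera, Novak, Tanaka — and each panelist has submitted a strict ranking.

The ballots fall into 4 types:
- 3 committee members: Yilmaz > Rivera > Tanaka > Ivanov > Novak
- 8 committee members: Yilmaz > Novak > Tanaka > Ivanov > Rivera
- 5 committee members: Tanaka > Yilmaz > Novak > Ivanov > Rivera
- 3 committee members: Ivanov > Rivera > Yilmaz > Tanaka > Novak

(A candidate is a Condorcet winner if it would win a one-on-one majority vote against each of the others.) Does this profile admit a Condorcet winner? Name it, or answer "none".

Head-to-head results (19 committee members):
Yilmaz vs Ivanov: Yilmaz preferred on 3+8+5 = 16 ballots; Yilmaz wins 16–3.
Yilmaz vs Rivera: Yilmaz, 16–3.
Yilmaz vs Novak: Yilmaz is ranked higher on 3+8+5+3 = 19 ballots, Novak on 0. Yilmaz wins 19–0.
Yilmaz–Tanaka: Yilmaz 14–5.
Ivanov vs Rivera: Ivanov is ranked higher on 8+5+3 = 16 ballots, Rivera on 3. Ivanov wins 16–3.
Ivanov vs Novak: Novak wins 13–6.
Ivanov vs Tanaka: Tanaka wins 16–3.
Rivera–Novak: Novak 13–6.
Rivera vs Tanaka: Rivera is ranked higher on 3+3 = 6 ballots, Tanaka on 13. Tanaka wins 13–6.
Novak vs Tanaka: Tanaka wins 11–8.
Yilmaz wins every pairwise contest, so Yilmaz is the Condorcet winner.

Yilmaz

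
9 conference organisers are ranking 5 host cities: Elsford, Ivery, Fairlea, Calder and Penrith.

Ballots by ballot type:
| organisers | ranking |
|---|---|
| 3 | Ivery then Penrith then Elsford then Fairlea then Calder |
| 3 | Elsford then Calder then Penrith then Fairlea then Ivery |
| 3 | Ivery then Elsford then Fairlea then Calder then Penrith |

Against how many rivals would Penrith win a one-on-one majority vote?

Penrith against each rival (9 organisers):
Penrith vs Elsford: Elsford wins 6–3.
Penrith vs Ivery: 3 to 6, Ivery.
Penrith–Fairlea: Penrith 6–3.
Penrith vs Calder: 3 for Penrith, 6 for Calder — Calder by 6–3.
Penrith beats Fairlea; loses to Elsford, Ivery, Calder — 1 pairwise win.

1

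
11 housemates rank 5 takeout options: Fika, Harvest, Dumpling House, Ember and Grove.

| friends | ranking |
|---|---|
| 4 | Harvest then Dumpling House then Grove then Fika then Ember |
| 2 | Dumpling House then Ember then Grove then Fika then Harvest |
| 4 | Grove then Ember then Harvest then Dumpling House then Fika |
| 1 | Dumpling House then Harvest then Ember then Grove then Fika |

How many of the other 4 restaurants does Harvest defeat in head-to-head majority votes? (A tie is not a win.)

Harvest against each rival (11 friends):
Harvest vs Fika: Harvest, 9–2.
Harvest–Dumpling House: Harvest 8–3.
Harvest vs Ember: 4+1 = 5 for Harvest, 6 for Ember — Ember by 6–5.
Harvest vs Grove: Grove, 6–5.
Harvest beats Fika, Dumpling House; loses to Ember, Grove — 2 pairwise wins.

2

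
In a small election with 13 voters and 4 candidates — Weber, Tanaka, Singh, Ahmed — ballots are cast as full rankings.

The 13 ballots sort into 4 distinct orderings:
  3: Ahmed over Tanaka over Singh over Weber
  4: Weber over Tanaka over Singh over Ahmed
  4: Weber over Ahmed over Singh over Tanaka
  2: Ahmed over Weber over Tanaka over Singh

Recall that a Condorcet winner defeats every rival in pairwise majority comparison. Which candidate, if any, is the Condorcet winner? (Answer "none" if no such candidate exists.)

Weber

Head-to-head results (13 voters):
Weber–Tanaka: Weber 10–3.
Weber vs Singh: Weber wins 10–3.
Weber–Ahmed: Weber 8–5.
Tanaka vs Singh: Tanaka wins 9–4.
Tanaka vs Ahmed: Ahmed, 9–4.
Singh vs Ahmed: Ahmed, 9–4.
Weber defeats every rival head-to-head and is the Condorcet winner.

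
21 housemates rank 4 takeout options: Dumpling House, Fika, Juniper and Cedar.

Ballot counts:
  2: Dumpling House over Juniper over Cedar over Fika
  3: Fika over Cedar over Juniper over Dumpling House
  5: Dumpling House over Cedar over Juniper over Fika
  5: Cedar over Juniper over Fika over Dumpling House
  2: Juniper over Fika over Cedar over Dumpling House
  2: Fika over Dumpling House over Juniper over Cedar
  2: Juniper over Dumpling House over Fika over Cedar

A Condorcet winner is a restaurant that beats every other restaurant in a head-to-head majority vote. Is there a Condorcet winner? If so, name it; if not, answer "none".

Pairwise majorities:
Dumpling House vs Fika: Dumpling House preferred on 2+5+2 = 9 ballots; Fika wins 12–9.
Dumpling House vs Juniper: Dumpling House preferred on 2+5+2 = 9 ballots; Juniper wins 12–9.
Dumpling House vs Cedar: 2+5+2+2 = 11 for Dumpling House, 10 for Cedar — Dumpling House by 11–10.
Fika vs Juniper: Fika is ranked higher on 3+2 = 5 ballots, Juniper on 16. Juniper wins 16–5.
Fika vs Cedar: 3+2+2+2 = 9 for Fika, 12 for Cedar — Cedar by 12–9.
Juniper vs Cedar: 2+2+2+2 = 8 for Juniper, 13 for Cedar — Cedar by 13–8.
Every restaurant loses at least once (Dumpling House loses to Fika; Fika loses to Juniper; Juniper loses to Cedar; Cedar loses to Dumpling House). The majority relation contains the cycle Dumpling House → Cedar → Fika → Dumpling House, so there is no Condorcet winner.

none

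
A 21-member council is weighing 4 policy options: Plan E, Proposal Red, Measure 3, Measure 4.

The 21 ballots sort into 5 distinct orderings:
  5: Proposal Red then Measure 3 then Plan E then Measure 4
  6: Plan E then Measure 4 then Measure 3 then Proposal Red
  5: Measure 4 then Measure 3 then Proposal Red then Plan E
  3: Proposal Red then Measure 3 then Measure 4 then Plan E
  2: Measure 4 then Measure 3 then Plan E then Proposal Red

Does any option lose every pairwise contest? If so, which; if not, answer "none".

Pairwise majorities:
Plan E vs Proposal Red: 8 to 13, Proposal Red.
Plan E vs Measure 3: Measure 3, 15–6.
Plan E vs Measure 4: Plan E wins 11–10.
Proposal Red vs Measure 3: Proposal Red preferred on 5+3 = 8 ballots; Measure 3 wins 13–8.
Proposal Red vs Measure 4: Measure 4 wins 13–8.
Measure 3 vs Measure 4: Measure 4, 13–8.
No option is winless: Plan E beats Measure 4; Proposal Red beats Plan E; Measure 3 beats Plan E; Measure 4 beats Proposal Red. There is no Condorcet loser.

none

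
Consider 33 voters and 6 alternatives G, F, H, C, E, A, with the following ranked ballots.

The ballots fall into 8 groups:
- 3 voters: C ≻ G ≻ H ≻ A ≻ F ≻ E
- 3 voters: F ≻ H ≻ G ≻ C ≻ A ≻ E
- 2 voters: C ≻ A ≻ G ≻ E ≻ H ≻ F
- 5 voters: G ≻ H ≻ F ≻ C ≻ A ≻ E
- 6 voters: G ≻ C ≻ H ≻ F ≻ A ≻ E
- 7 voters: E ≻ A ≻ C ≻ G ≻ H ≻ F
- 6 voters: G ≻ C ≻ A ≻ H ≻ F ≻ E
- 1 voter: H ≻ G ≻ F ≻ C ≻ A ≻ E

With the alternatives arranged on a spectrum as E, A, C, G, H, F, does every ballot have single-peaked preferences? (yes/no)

yes

Axis positions: E=1, A=2, C=3, G=4, H=5, F=6.
Group 1 (peak C at position 3): ranking walks positions 3-4-5-2-6-1, expanding outward from the peak — single-peaked.
Group 2 (peak F at position 6): ranking walks positions 6-5-4-3-2-1, expanding outward from the peak — single-peaked.
Group 3 (peak C at position 3): ranking walks positions 3-2-4-1-5-6, expanding outward from the peak — single-peaked.
Group 4 (peak G at position 4): ranking walks positions 4-5-6-3-2-1, expanding outward from the peak — single-peaked.
Group 5 (peak G at position 4): ranking walks positions 4-3-5-6-2-1, expanding outward from the peak — single-peaked.
Group 6 (peak E at position 1): ranking walks positions 1-2-3-4-5-6, expanding outward from the peak — single-peaked.
Group 7 (peak G at position 4): ranking walks positions 4-3-2-5-6-1, expanding outward from the peak — single-peaked.
Group 8 (peak H at position 5): ranking walks positions 5-4-6-3-2-1, expanding outward from the peak — single-peaked.
Every ranking is single-peaked on this axis.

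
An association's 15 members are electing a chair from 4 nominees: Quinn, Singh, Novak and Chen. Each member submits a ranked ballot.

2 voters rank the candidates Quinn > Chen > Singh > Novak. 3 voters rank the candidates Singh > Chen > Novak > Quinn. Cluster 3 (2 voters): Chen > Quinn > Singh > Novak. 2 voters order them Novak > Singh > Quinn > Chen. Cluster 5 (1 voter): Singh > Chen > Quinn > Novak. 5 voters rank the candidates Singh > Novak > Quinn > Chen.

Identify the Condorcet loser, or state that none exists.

none

Head-to-head results (15 voters):
Quinn vs Singh: Singh wins 11–4.
Quinn vs Novak: Quinn preferred on 2+2+1 = 5 ballots; Novak wins 10–5.
Quinn vs Chen: Quinn preferred on 2+2+5 = 9 ballots; Quinn wins 9–6.
Singh vs Novak: Singh preferred on 2+3+2+1+5 = 13 ballots; Singh wins 13–2.
Singh vs Chen: Singh is ranked higher on 3+2+1+5 = 11 ballots, Chen on 4. Singh wins 11–4.
Novak vs Chen: Chen wins 8–7.
Every candidate wins at least one matchup (Quinn beats Chen; Singh beats Quinn; Novak beats Quinn; Chen beats Novak), so there is no Condorcet loser.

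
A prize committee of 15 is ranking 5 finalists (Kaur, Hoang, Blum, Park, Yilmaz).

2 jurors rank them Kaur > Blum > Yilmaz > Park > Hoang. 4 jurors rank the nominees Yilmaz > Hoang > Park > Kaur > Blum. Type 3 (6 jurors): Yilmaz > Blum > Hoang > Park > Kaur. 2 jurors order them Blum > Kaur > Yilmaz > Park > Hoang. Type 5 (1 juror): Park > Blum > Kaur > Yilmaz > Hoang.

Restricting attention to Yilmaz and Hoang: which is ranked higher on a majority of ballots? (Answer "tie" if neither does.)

Ballots ranking Yilmaz above Hoang: 2 + 4 + 6 + 2 + 1 = 15.
Ballots ranking Hoang above Yilmaz: 15 − 15 = 0.
Yilmaz wins the head-to-head 15–0.

Yilmaz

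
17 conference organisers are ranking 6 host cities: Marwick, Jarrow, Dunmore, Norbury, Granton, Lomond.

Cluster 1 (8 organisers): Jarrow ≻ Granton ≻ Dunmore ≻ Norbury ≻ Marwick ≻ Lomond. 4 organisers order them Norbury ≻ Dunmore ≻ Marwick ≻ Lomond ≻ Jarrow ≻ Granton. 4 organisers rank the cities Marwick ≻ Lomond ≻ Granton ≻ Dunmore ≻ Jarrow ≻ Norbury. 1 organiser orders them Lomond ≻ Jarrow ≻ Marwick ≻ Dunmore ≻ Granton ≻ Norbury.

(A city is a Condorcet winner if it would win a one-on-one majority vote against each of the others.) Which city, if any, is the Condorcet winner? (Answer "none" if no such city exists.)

none

Check each pair by majority over 17 ballots:
Marwick vs Jarrow: 4+4 = 8 for Marwick, 9 for Jarrow — Jarrow by 9–8.
Marwick vs Dunmore: Marwick is ranked higher on 4+1 = 5 ballots, Dunmore on 12. Dunmore wins 12–5.
Marwick vs Norbury: Norbury wins 12–5.
Marwick vs Granton: Marwick, 9–8.
Marwick vs Lomond: Marwick, 16–1.
Jarrow vs Dunmore: Jarrow preferred on 8+1 = 9 ballots; Jarrow wins 9–8.
Jarrow vs Norbury: 13 to 4, Jarrow.
Jarrow vs Granton: 13 to 4, Jarrow.
Jarrow vs Lomond: Lomond, 9–8.
Dunmore vs Norbury: 13 to 4, Dunmore.
Dunmore–Granton: Granton 12–5.
Dunmore vs Lomond: 8+4 = 12 for Dunmore, 5 for Lomond — Dunmore by 12–5.
Norbury vs Granton: Norbury preferred on 4 ballots; Granton wins 13–4.
Norbury–Lomond: Norbury 12–5.
Granton vs Lomond: Granton preferred on 8 ballots; Lomond wins 9–8.
No city is unbeaten: Marwick loses to Jarrow; Jarrow loses to Lomond; Dunmore loses to Jarrow; Norbury loses to Jarrow; Granton loses to Marwick; Lomond loses to Marwick. In particular Marwick → Granton → Dunmore → Marwick is a majority cycle — no Condorcet winner exists.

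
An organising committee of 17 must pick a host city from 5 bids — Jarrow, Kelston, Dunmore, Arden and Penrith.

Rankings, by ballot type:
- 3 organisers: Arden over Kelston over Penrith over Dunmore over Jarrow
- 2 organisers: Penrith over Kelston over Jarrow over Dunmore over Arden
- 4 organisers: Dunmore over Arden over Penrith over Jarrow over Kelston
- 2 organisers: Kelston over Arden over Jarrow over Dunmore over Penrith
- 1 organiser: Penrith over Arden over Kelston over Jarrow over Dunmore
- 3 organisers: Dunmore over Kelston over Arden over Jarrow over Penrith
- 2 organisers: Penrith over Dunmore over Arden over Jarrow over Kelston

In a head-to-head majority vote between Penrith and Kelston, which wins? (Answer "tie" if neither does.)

Ballots ranking Penrith above Kelston: 2 + 4 + 1 + 2 = 9.
Ballots ranking Kelston above Penrith: 17 − 9 = 8.
Penrith wins the head-to-head 9–8.

Penrith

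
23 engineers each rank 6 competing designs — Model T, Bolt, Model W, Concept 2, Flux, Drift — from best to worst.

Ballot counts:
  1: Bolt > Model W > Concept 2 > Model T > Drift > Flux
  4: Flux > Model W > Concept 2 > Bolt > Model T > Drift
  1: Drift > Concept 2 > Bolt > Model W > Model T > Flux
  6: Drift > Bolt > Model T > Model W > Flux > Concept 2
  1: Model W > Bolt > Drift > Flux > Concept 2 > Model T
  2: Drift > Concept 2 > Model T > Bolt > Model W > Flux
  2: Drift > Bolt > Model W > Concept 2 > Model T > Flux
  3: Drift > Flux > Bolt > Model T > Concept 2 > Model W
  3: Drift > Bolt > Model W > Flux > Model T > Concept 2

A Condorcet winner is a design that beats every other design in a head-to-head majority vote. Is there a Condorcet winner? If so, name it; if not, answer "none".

Drift

Head-to-head results (23 engineers):
Model T vs Bolt: Bolt, 21–2.
Model T vs Model W: 6+2+3 = 11 for Model T, 12 for Model W — Model W by 12–11.
Model T vs Concept 2: 6+3+3 = 12 for Model T, 11 for Concept 2 — Model T by 12–11.
Model T vs Flux: Model T is ranked higher on 1+1+6+2+2 = 12 ballots, Flux on 11. Model T wins 12–11.
Model T–Drift: Drift 18–5.
Bolt vs Model W: 18 for Bolt, 5 for Model W — Bolt by 18–5.
Bolt vs Concept 2: Bolt wins 16–7.
Bolt vs Flux: 16 to 7, Bolt.
Bolt vs Drift: Drift, 17–6.
Model W vs Concept 2: Model W is ranked higher on 1+4+6+1+2+3 = 17 ballots, Concept 2 on 6. Model W wins 17–6.
Model W–Flux: Model W 16–7.
Model W vs Drift: Model W is ranked higher on 1+4+1 = 6 ballots, Drift on 17. Drift wins 17–6.
Concept 2–Flux: Flux 17–6.
Concept 2 vs Drift: Concept 2 preferred on 1+4 = 5 ballots; Drift wins 18–5.
Flux vs Drift: Drift, 19–4.
Only Drift has no losses; Drift is the Condorcet winner.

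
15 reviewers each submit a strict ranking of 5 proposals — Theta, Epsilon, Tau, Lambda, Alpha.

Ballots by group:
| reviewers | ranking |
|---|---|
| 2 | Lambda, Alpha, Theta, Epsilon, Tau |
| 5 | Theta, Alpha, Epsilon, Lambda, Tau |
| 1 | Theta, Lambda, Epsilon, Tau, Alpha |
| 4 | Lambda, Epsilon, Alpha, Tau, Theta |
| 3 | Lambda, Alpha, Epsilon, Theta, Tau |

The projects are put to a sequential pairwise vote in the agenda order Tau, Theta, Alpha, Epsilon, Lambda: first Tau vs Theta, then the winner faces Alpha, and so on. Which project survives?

Lambda

Round 1: Tau vs Theta — 4–11, Theta advances.
Round 2: Theta vs Alpha — 6–9, Alpha advances.
Round 3: Alpha vs Epsilon — 10–5, Alpha advances.
Round 4: Alpha vs Lambda — 5–10, Lambda advances.
The agenda winner is Lambda.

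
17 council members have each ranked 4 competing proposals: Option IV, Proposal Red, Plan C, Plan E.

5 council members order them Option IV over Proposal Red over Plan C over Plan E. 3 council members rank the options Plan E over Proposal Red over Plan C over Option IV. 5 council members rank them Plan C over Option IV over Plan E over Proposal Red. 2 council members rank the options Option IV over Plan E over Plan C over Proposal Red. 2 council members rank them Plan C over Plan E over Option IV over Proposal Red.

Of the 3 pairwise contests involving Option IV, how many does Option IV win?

2

Option IV against each rival (17 council members):
Option IV vs Proposal Red: Option IV wins 14–3.
Option IV–Plan C: Plan C 10–7.
Option IV vs Plan E: 5+5+2 = 12 for Option IV, 5 for Plan E — Option IV by 12–5.
Option IV beats Proposal Red, Plan E; loses to Plan C — 2 pairwise wins.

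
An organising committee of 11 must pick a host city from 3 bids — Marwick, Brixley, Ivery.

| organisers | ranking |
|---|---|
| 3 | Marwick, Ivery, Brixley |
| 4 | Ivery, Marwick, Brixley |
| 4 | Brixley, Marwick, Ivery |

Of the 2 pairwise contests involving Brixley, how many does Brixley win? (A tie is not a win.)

Brixley against each rival (11 organisers):
Brixley–Marwick: Marwick 7–4.
Brixley vs Ivery: Brixley is ranked higher on 4 ballots, Ivery on 7. Ivery wins 7–4.
Brixley beats no one; loses to Marwick, Ivery — 0 pairwise wins.

0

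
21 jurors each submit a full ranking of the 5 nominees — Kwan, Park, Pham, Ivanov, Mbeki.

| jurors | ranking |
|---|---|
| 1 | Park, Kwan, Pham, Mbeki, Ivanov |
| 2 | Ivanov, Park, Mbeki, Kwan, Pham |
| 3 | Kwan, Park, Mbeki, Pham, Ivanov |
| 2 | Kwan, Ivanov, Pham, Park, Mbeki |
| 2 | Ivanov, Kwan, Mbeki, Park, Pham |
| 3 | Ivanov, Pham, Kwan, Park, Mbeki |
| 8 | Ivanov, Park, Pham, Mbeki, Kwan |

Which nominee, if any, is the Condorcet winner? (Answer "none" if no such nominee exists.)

Pairwise majorities:
Kwan–Park: Park 11–10.
Kwan vs Pham: 10 to 11, Pham.
Kwan vs Ivanov: Kwan is ranked higher on 1+3+2 = 6 ballots, Ivanov on 15. Ivanov wins 15–6.
Kwan vs Mbeki: 11 to 10, Kwan.
Park vs Pham: Park preferred on 1+2+3+2+8 = 16 ballots; Park wins 16–5.
Park vs Ivanov: Park preferred on 1+3 = 4 ballots; Ivanov wins 17–4.
Park vs Mbeki: 1+2+3+2+3+8 = 19 for Park, 2 for Mbeki — Park by 19–2.
Pham vs Ivanov: Ivanov wins 17–4.
Pham vs Mbeki: Pham is ranked higher on 1+2+3+8 = 14 ballots, Mbeki on 7. Pham wins 14–7.
Ivanov vs Mbeki: 2+2+2+3+8 = 17 for Ivanov, 4 for Mbeki — Ivanov by 17–4.
Ivanov beats each of Kwan, Park, Pham, Mbeki — Ivanov is the Condorcet winner.

Ivanov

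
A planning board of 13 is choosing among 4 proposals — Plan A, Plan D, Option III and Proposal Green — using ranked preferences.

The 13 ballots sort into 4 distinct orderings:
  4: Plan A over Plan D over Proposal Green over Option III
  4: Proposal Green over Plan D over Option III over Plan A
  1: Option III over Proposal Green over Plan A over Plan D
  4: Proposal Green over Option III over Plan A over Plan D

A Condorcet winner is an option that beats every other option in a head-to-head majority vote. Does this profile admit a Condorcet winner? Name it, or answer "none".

Proposal Green

Pairwise majorities:
Plan A vs Plan D: Plan A, 9–4.
Plan A vs Option III: 4 for Plan A, 9 for Option III — Option III by 9–4.
Plan A–Proposal Green: Proposal Green 9–4.
Plan D vs Option III: Plan D preferred on 4+4 = 8 ballots; Plan D wins 8–5.
Plan D vs Proposal Green: Proposal Green, 9–4.
Option III vs Proposal Green: Proposal Green wins 12–1.
Proposal Green beats each of Plan A, Plan D, Option III — Proposal Green is the Condorcet winner.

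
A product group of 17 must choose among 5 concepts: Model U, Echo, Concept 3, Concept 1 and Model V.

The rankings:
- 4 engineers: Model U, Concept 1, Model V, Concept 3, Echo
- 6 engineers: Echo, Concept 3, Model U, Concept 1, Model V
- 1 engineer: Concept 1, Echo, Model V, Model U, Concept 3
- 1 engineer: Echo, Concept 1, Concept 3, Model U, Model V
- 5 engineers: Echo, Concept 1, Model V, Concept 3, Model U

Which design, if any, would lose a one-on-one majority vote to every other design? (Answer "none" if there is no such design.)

Head-to-head results (17 engineers):
Model U vs Echo: Echo, 13–4.
Model U vs Concept 3: Concept 3, 12–5.
Model U vs Concept 1: Model U, 10–7.
Model U vs Model V: 11 to 6, Model U.
Echo vs Concept 3: Echo wins 13–4.
Echo vs Concept 1: Echo, 12–5.
Echo vs Model V: Echo is ranked higher on 6+1+1+5 = 13 ballots, Model V on 4. Echo wins 13–4.
Concept 3 vs Concept 1: Concept 1 wins 11–6.
Concept 3 vs Model V: 6+1 = 7 for Concept 3, 10 for Model V — Model V by 10–7.
Concept 1 vs Model V: 17 to 0, Concept 1.
No design is winless: Model U beats Concept 1; Echo beats Model U; Concept 3 beats Model U; Concept 1 beats Concept 3; Model V beats Concept 3. There is no Condorcet loser.

none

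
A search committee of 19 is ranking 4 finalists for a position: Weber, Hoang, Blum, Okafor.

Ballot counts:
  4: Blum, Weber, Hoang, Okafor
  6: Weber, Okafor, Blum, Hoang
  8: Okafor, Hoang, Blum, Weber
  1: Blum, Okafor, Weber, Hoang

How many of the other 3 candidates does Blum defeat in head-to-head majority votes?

Blum against each rival (19 committee members):
Blum vs Weber: Blum wins 13–6.
Blum–Hoang: Blum 11–8.
Blum vs Okafor: Okafor, 14–5.
Blum beats Weber, Hoang; loses to Okafor — 2 pairwise wins.

2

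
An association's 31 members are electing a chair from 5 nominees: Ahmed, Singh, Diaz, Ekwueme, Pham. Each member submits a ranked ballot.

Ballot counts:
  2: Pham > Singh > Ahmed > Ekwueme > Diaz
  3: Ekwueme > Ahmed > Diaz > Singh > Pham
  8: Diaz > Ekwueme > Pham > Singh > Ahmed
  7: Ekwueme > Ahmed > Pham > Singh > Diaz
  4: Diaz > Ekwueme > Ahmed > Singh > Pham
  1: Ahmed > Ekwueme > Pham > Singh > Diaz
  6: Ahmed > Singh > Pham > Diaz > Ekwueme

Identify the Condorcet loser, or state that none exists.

none

Pairwise majorities:
Ahmed vs Singh: Ahmed wins 21–10.
Ahmed vs Diaz: 19 to 12, Ahmed.
Ahmed–Ekwueme: Ekwueme 22–9.
Ahmed vs Pham: 3+7+4+1+6 = 21 for Ahmed, 10 for Pham — Ahmed by 21–10.
Singh vs Diaz: Singh preferred on 2+7+1+6 = 16 ballots; Singh wins 16–15.
Singh vs Ekwueme: 2+6 = 8 for Singh, 23 for Ekwueme — Ekwueme by 23–8.
Singh vs Pham: 3+4+6 = 13 for Singh, 18 for Pham — Pham by 18–13.
Diaz vs Ekwueme: Diaz preferred on 8+4+6 = 18 ballots; Diaz wins 18–13.
Diaz vs Pham: Pham wins 16–15.
Ekwueme vs Pham: Ekwueme preferred on 3+8+7+4+1 = 23 ballots; Ekwueme wins 23–8.
Each candidate has at least one pairwise win (Ahmed beats Singh; Singh beats Diaz; Diaz beats Ekwueme; Ekwueme beats Ahmed; Pham beats Singh) — no Condorcet loser.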